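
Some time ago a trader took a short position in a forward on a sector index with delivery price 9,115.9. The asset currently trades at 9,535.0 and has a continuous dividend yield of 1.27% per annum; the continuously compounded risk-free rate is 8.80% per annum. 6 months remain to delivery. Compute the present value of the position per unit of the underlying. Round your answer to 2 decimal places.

-751.15

Current fair forward for the remaining 6 months: F = S·e^((r − q)·T), (r − q) = 0.0880 − 0.0127 = 0.0753
F = 9535.0 · e^(0.0753 × 6/12) = 9535.0 × 1.03836774 = 9900.8364
Value of long forward = (F − K)·e^(−rT) = (9900.8364 − 9115.9) · e^(−0.0880·6/12)
= 784.9364 × 0.95695396 = 751.15
Short position value = −(long value) = -751.15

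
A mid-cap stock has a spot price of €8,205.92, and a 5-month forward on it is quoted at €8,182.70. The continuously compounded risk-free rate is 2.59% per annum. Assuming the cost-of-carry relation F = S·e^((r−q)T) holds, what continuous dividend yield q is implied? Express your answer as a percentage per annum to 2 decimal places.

From F = S·e^((r−q)T): (r − q) = ln(F/S)/T
ln(8182.70/8205.92) = ln(0.997170) = -0.002834
(r − q) = -0.002834 / (5/12) = -0.006802
q = r − ln(F/S)/T = 0.0259 + 0.006802 = 0.032702
q = 3.27%

3.27%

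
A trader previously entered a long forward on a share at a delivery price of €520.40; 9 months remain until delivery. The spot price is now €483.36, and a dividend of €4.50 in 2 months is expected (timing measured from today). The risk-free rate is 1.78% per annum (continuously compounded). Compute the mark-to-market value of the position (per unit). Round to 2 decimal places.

-€34.63

PV(remaining dividends) I = 4.50·e^(−0.0178·2/12) = 4.4867
Current forward F = (S − I)·e^(rT) = (483.36 − 4.4867)·e^(0.0178·9/12) = 478.8733 × 1.013440 = 485.3094
Value (long) = (F − K)·e^(−rT) = (485.3094 − 520.40) × 0.986739 = -34.6253
Value = -€34.63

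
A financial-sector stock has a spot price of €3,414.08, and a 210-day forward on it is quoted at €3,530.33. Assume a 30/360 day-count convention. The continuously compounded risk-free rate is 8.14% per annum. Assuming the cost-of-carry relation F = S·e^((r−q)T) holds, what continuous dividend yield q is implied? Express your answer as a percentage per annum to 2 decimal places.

From F = S·e^((r−q)T): (r − q) = ln(F/S)/T
ln(3530.33/3414.08) = ln(1.034050) = 0.033483
(r − q) = 0.033483 / (210/360) = 0.057399
q = r − ln(F/S)/T = 0.0814 − 0.057399 = 0.024001
q = 2.40%

2.40%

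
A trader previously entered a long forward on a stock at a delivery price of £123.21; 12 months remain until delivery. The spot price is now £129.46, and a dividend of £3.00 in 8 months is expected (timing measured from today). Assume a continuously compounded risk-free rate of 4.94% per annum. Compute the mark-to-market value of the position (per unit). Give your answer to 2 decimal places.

£9.29

PV(remaining dividends) I = 3.00·e^(−0.0494·8/12) = 2.9028
Current forward F = (S − I)·e^(rT) = (129.46 − 2.9028)·e^(0.0494·12/12) = 126.5572 × 1.050641 = 132.9662
Value (long) = (F − K)·e^(−rT) = (132.9662 − 123.21) × 0.951800 = 9.2860
Value = £9.29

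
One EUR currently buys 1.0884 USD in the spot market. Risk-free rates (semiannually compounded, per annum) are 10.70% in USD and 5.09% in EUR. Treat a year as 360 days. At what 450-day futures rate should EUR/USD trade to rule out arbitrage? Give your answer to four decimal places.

By covered interest parity, F = S · (1+r_USD/2)^(2T) / (1+r_EUR/2)^(2T)
= 1.0884 × 1.139164 / 1.064845 = 1.0884 × 1.069793
F = 1.1644 USD per EUR

1.1644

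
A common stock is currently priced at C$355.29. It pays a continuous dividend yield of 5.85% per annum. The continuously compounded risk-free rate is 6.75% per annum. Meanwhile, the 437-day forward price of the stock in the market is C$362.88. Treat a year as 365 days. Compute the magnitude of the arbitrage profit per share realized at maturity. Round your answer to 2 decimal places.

C$3.74 per share

Fair forward: F* = S·e^(carry·T), with carry = (r − q) = 0.0675 − 0.0585 = 0.0090
F* = 355.29 · e^(0.0090 × 437/365) = 355.29 · e^0.010775 = 355.29 × 1.010833 = C$359.1389
Market C$362.88 > fair C$359.1389: forward overpriced → cash-and-carry (buy spot, short the forward).
At maturity, profit = |F_mkt − F*| = |362.88 − 359.1389| = C$3.74 per share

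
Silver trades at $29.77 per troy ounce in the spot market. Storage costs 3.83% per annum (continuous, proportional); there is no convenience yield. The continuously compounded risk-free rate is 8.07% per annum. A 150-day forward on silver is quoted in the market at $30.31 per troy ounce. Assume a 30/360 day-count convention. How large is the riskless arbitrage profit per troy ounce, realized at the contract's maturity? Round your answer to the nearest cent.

Fair forward: F* = S·e^(carry·T), with carry = (r + u) = 0.0807 + 0.0383 = 0.1190
F* = 29.77 · e^(0.1190 × 150/360) = 29.77 · e^0.049583 = 29.77 × 1.050833 = $31.2833
Market $30.31 < fair $31.2833: forward underpriced → reverse cash-and-carry (short spot, go long the forward).
At maturity, profit = |F_mkt − F*| = |30.31 − 31.2833| = $0.97 per troy ounce

$0.97 per troy ounce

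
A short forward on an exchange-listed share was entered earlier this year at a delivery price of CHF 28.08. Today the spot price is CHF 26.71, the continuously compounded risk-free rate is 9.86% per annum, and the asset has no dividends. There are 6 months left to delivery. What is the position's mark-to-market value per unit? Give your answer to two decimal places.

CHF 0.02

Current fair forward for the remaining 6 months: F = S·e^(r·T), r = 0.0986
F = 26.71 · e^(0.0986 × 6/12) = 26.71 × 1.050535 = 28.0598
Value of long forward = (F − K)·e^(−rT) = (28.0598 − 28.08) · e^(−0.0986·6/12)
= -0.0202 × 0.951896 = -0.02
Short position value = −(long value) = CHF 0.02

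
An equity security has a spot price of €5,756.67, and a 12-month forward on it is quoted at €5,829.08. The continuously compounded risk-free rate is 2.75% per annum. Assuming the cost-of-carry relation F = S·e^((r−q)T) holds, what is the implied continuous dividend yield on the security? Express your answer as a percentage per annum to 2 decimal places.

1.50%

From F = S·e^((r−q)T): (r − q) = ln(F/S)/T
ln(5829.08/5756.67) = ln(1.012578) = 0.012500
(r − q) = 0.012500 / (12/12) = 0.012500
q = r − ln(F/S)/T = 0.0275 − 0.012500 = 0.015000
q = 1.50%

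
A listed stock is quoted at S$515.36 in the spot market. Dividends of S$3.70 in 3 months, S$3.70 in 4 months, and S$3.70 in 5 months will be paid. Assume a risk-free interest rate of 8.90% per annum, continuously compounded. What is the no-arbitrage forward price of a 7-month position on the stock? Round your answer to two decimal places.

S$531.47

PV(dividends) I = 3.70·e^(−0.0890·3/12) + 3.70·e^(−0.0890·4/12) + 3.70·e^(−0.0890·5/12)
I = 3.6186 + 3.5918 + 3.5653 = 10.7757
F = (S − I)·e^(rT) = (515.36 − 10.7757) · e^(0.0890·7/12)
= 504.5843 · e^0.051917 = 504.5843 × 1.053288 = S$531.47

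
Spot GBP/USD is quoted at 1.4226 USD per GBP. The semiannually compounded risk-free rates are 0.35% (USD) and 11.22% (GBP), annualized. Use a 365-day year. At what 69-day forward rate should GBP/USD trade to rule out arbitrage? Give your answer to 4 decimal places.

1.3945

By covered interest parity, F = S · (1+r_USD/2)^(2T) / (1+r_GBP/2)^(2T)
= 1.4226 × 1.000661 / 1.020851 = 1.4226 × 0.980222
F = 1.3945 USD per GBP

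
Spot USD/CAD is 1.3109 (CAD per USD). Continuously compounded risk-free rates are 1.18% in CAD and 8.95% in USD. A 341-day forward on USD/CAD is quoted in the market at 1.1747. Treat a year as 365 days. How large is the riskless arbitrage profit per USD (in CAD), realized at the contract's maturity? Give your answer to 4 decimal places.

Fair forward: F* = S·e^(carry·T), with carry = (r_CAD − r_USD) = 0.0118 − 0.0895 = -0.0777
F* = 1.3109 · e^(-0.0777 × 341/365) = 1.3109 · e^-0.072591 = 1.3109 × 0.929981 = 1.2191
Market 1.1747 < fair 1.2191: forward underpriced → reverse cash-and-carry (short spot, go long the forward).
At maturity, profit = |F_mkt − F*| = |1.1747 − 1.2191| = 0.0444 per USD (in CAD)

0.0444 per USD (in CAD)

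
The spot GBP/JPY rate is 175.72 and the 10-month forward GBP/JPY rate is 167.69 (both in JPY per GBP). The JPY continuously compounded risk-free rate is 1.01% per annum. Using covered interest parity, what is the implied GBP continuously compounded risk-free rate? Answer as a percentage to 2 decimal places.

F = S·e^((r_JPY − r_GBP)T) ⇒ r_GBP = r_JPY − ln(F/S)/T
ln(167.69/175.72) = -0.046775; /(10/12) = -0.056130
r_GBP = 0.0101 + 0.056130 = 0.066230
r_GBP = 6.62%

6.62%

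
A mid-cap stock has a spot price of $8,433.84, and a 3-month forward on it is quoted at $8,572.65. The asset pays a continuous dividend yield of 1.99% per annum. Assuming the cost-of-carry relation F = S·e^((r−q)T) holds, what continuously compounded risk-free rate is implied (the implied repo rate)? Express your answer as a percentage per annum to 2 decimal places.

From F = S·e^((r−q)T): (r − q) = ln(F/S)/T
ln(8572.65/8433.84) = ln(1.016459) = 0.016325
(r − q) = 0.016325 / (3/12) = 0.065300
r = ln(F/S)/T + q = 0.065300 + 0.0199 = 0.085200
r = 8.52%

8.52%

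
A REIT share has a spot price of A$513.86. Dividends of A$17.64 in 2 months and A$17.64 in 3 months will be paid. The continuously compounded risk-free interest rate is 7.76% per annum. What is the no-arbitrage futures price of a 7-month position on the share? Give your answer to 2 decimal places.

A$501.33

PV(dividends) I = 17.64·e^(−0.0776·2/12) + 17.64·e^(−0.0776·3/12)
I = 17.4133 + 17.3011 = 34.7144
F = (S − I)·e^(rT) = (513.86 − 34.7144) · e^(0.0776·7/12)
= 479.1456 · e^0.045267 = 479.1456 × 1.046307 = A$501.33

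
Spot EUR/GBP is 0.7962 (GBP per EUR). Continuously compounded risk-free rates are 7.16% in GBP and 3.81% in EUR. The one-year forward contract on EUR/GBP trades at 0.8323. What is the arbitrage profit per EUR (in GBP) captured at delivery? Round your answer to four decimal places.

Fair forward: F* = S·e^(carry·T), with carry = (r_GBP − r_EUR) = 0.0716 − 0.0381 = 0.0335
F* = 0.7962 · e^(0.0335 × 12/12) = 0.7962 · e^0.033500 = 0.7962 × 1.034067 = 0.8233
Market 0.8323 > fair 0.8233: forward overpriced → cash-and-carry (buy spot, short the forward).
At maturity, profit = |F_mkt − F*| = |0.8323 − 0.8233| = 0.0090 per EUR (in GBP)

0.0090 per EUR (in GBP)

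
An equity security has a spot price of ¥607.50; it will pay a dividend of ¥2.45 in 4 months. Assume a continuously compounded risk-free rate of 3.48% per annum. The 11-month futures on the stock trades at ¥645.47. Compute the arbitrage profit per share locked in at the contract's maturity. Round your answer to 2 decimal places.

¥20.78 per share

PV(dividends) I = 2.45·e^(−0.0348·4/12) = 2.4217
Fair futures F* = (S − I)·e^(rT) = (607.50 − 2.4217)·e^0.031900 = 605.0783 × 1.032414 = 624.6913
Market ¥645.47 > fair 624.6913: forward overpriced → cash-and-carry (borrow at r, buy the stock and collect the dividends, short the forward).
Profit at T = |F_mkt − F*| = |645.47 − 624.6913| = ¥20.78 per share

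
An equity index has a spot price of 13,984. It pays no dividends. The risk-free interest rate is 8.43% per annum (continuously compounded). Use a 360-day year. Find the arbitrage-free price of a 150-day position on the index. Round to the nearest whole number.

F = S·e^(rT) = 13984 · e^(0.0843 × 150/360)
= 13984 · e^0.035125 = 13984 × 1.035749
F = 14,484

14,484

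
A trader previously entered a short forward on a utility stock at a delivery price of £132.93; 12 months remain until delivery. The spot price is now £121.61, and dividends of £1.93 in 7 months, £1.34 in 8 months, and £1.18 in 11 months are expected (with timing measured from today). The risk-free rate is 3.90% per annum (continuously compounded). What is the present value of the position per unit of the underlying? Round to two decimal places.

£10.57

PV(remaining dividends) I = 1.93·e^(−0.0390·7/12) + 1.34·e^(−0.0390·8/12) + 1.18·e^(−0.0390·11/12) = 4.3308
Current forward F = (S − I)·e^(rT) = (121.61 − 4.3308)·e^(0.0390·12/12) = 117.2792 × 1.039770 = 121.9434
Value (long) = (F − K)·e^(−rT) = (121.9434 − 132.93) × 0.961751 = -10.5664
Short position value = −(long value) = £10.57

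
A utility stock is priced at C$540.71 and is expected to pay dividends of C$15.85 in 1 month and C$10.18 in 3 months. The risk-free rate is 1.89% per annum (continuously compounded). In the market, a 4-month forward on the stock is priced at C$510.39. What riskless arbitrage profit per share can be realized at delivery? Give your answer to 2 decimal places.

C$7.62 per share

PV(dividends) I = 15.85·e^(−0.0189·1/12) + 10.18·e^(−0.0189·3/12) = 25.9571
Fair forward F* = (S − I)·e^(rT) = (540.71 − 25.9571)·e^0.006300 = 514.7529 × 1.006320 = 518.0061
Market C$510.39 < fair 518.0061: forward underpriced → reverse cash-and-carry (short the stock, invest proceeds at r, pay the dividends, go long the forward).
Profit at T = |F_mkt − F*| = |510.39 − 518.0061| = C$7.62 per share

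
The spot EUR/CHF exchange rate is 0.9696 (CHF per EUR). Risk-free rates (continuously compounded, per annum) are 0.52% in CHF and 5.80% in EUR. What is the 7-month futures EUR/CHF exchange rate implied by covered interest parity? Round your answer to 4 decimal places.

0.9402

F = S·e^((r_CHF − r_EUR)T) = 0.9696 · e^((0.0052 − 0.0580) × 7/12)
= 0.9696 · e^-0.030800 = 0.9696 × 0.969669
F = 0.9402 CHF per EUR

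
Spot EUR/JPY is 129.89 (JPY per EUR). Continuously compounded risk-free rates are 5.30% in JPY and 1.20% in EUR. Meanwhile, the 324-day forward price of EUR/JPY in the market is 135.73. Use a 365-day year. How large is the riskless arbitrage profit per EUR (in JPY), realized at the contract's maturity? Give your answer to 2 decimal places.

1.03 per EUR (in JPY)

Fair forward: F* = S·e^(carry·T), with carry = (r_JPY − r_EUR) = 0.0530 − 0.0120 = 0.0410
F* = 129.89 · e^(0.0410 × 324/365) = 129.89 · e^0.036395 = 129.89 × 1.037065 = 134.7044
Market 135.73 > fair 134.7044: forward overpriced → cash-and-carry (buy spot, short the forward).
At maturity, profit = |F_mkt − F*| = |135.73 − 134.7044| = 1.03 per EUR (in JPY)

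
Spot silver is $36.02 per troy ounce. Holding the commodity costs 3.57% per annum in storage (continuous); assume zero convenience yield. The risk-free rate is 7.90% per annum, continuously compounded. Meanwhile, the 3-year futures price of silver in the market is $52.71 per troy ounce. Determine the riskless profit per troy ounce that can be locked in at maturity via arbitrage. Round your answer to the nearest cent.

$1.90 per troy ounce

Fair futures: F* = S·e^(carry·T), with carry = (r + u) = 0.0790 + 0.0357 = 0.1147
F* = 36.02 · e^(0.1147 × 3) = 36.02 · e^0.344100 = 36.02 × 1.410720 = $50.8141
Market $52.71 > fair $50.8141: forward overpriced → cash-and-carry (buy spot, short the forward).
At maturity, profit = |F_mkt − F*| = |52.71 − 50.8141| = $1.90 per troy ounce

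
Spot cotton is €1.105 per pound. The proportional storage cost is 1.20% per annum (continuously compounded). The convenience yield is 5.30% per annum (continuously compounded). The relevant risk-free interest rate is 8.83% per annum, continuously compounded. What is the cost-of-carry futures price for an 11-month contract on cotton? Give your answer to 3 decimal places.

Net carry = r + u − y = 0.0883 + 0.0120 − 0.0530 = 0.0473
F = S·e^((r+u−y)T) = 1.105 · e^(0.0473 × 11/12) = 1.105 · e^0.043358
= 1.105 × 1.044312 = €1.154 per pound

€1.154 per pound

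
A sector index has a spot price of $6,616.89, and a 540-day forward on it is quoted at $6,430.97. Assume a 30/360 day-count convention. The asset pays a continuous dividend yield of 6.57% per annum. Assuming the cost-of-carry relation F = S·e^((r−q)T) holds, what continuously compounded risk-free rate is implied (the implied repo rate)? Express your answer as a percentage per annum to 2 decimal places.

4.67%

From F = S·e^((r−q)T): (r − q) = ln(F/S)/T
ln(6430.97/6616.89) = ln(0.971902) = -0.028500
(r − q) = -0.028500 / (540/360) = -0.019000
r = ln(F/S)/T + q = -0.019000 + 0.0657 = 0.046700
r = 4.67%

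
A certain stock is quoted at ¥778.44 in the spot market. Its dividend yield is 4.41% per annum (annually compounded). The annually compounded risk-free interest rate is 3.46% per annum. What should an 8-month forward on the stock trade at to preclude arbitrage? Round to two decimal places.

¥773.71

F = S · (1+r)^T / (1+q)^T
= 778.44 × 1.022936 / 1.029188 = 778.44 × 0.993925
F = ¥773.71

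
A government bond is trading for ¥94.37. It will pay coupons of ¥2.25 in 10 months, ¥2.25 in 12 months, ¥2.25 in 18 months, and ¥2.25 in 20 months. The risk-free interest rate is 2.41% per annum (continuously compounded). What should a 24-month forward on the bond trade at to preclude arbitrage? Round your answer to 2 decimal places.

PV(coupons) I = 2.25·e^(−0.0241·10/12) + 2.25·e^(−0.0241·12/12) + 2.25·e^(−0.0241·18/12) + 2.25·e^(−0.0241·20/12)
I = 2.2053 + 2.1964 + 2.1701 + 2.1614 = 8.7332
F = (S − I)·e^(rT) = (94.37 − 8.7332) · e^(0.0241·24/12)
= 85.6368 · e^0.048200 = 85.6368 × 1.049381 = ¥89.87

¥89.87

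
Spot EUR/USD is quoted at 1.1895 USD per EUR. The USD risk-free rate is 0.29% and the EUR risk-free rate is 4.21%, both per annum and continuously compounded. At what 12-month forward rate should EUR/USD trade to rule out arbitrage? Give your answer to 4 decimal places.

F = S·e^((r_USD − r_EUR)T) = 1.1895 · e^((0.0029 − 0.0421) × 12/12)
= 1.1895 · e^-0.039200 = 1.1895 × 0.961558
F = 1.1438 USD per EUR

1.1438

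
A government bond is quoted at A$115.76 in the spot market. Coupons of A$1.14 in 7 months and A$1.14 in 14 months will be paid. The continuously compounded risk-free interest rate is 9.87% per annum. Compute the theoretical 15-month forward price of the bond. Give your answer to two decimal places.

A$128.59

PV(coupons) I = 1.14·e^(−0.0987·7/12) + 1.14·e^(−0.0987·14/12)
I = 1.0762 + 1.0160 = 2.0922
F = (S − I)·e^(rT) = (115.76 − 2.0922) · e^(0.0987·15/12)
= 113.6678 · e^0.123375 = 113.6678 × 1.131309 = A$128.59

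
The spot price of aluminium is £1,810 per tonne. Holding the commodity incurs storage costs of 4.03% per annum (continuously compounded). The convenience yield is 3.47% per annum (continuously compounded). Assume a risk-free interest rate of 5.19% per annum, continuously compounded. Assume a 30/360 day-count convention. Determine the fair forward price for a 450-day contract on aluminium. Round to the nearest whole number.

Net carry = r + u − y = 0.0519 + 0.0403 − 0.0347 = 0.0575
F = S·e^((r+u−y)T) = 1810 · e^(0.0575 × 450/360) = 1810 · e^0.071875
= 1810 × 1.074521 = £1,945 per tonne

£1,945 per tonne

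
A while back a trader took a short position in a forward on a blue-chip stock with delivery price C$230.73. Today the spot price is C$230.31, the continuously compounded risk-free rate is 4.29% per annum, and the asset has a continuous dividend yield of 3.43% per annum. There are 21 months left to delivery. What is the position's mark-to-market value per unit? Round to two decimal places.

Current fair forward for the remaining 21 months: F = S·e^((r − q)·T), (r − q) = 0.0429 − 0.0343 = 0.0086
F = 230.31 · e^(0.0086 × 21/12) = 230.31 × 1.015164 = 233.8024
Value of long forward = (F − K)·e^(−rT) = (233.8024 − 230.73) · e^(−0.0429·21/12)
= 3.0724 × 0.927674 = 2.85
Short position value = −(long value) = -C$2.85

-C$2.85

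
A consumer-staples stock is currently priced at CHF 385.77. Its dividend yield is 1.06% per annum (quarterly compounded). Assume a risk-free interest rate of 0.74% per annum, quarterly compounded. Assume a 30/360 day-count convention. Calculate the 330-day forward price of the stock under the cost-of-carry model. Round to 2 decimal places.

F = S · (1+r/4)^(4T) / (1+q/4)^(4T)
= 385.77 × 1.006800 / 1.009751 = 385.77 × 0.997077
F = CHF 384.64

CHF 384.64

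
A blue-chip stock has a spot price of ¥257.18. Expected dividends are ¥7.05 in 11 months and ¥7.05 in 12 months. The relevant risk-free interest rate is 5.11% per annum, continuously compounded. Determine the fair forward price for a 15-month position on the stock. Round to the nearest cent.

¥259.83

PV(dividends) I = 7.05·e^(−0.0511·11/12) + 7.05·e^(−0.0511·12/12)
I = 6.7274 + 6.6988 = 13.4262
F = (S − I)·e^(rT) = (257.18 − 13.4262) · e^(0.0511·15/12)
= 243.7538 · e^0.063875 = 243.7538 × 1.065959 = ¥259.83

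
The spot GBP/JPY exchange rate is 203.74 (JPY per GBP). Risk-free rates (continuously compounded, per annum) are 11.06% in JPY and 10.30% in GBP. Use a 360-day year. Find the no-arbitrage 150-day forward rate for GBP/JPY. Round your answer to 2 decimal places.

204.39

F = S·e^((r_JPY − r_GBP)T) = 203.74 · e^((0.1106 − 0.1030) × 150/360)
= 203.74 · e^0.003167 = 203.74 × 1.003172
F = 204.39 JPY per GBP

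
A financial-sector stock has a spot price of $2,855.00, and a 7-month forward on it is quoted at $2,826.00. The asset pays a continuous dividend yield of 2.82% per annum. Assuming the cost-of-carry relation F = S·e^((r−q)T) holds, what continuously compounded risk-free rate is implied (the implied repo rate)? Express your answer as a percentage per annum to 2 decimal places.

1.07%

From F = S·e^((r−q)T): (r − q) = ln(F/S)/T
ln(2826.00/2855.00) = ln(0.989842) = -0.010210
(r − q) = -0.010210 / (7/12) = -0.017503
r = ln(F/S)/T + q = -0.017503 + 0.0282 = 0.010697
r = 1.07%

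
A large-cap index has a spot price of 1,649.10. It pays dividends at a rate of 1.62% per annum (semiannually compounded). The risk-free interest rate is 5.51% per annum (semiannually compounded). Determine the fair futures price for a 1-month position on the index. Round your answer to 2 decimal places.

F = S · (1+r/2)^(2T) / (1+q/2)^(2T)
= 1649.10 × 1.00453983 / 1.00134547 = 1649.10 × 1.00319007
F = 1,654.36

1,654.36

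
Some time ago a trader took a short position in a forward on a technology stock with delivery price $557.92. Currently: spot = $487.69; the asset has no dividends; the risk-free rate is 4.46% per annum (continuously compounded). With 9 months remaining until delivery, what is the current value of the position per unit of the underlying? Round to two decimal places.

$51.88

Current fair forward for the remaining 9 months: F = S·e^(r·T), r = 0.0446
F = 487.69 · e^(0.0446 × 9/12) = 487.69 × 1.034016 = 504.2793
Value of long forward = (F − K)·e^(−rT) = (504.2793 − 557.92) · e^(−0.0446·9/12)
= -53.6407 × 0.967103 = -51.88
Short position value = −(long value) = $51.88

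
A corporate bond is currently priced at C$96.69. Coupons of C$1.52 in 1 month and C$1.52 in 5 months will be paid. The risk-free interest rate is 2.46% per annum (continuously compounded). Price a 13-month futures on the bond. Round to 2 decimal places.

PV(coupons) I = 1.52·e^(−0.0246·1/12) + 1.52·e^(−0.0246·5/12)
I = 1.5169 + 1.5045 = 3.0214
F = (S − I)·e^(rT) = (96.69 − 3.0214) · e^(0.0246·13/12)
= 93.6686 · e^0.026650 = 93.6686 × 1.027008 = C$96.20

C$96.20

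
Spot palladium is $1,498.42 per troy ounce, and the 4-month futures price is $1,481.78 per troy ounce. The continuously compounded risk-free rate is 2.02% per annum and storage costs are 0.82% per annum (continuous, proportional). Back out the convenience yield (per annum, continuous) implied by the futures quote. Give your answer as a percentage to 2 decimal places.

F = S·e^((r+u−y)T) ⇒ (r+u−y) = ln(F/S)/T
ln(1481.78/1498.42) = -0.011167; /T ⇒ -0.033501
y = r + u − ln(F/S)/T = 0.0202 + 0.0082 + 0.033501 = 0.061901
y = 6.19%

6.19%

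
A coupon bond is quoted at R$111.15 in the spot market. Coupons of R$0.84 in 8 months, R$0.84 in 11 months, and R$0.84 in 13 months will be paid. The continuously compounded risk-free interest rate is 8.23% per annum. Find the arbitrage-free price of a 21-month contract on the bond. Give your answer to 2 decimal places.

PV(coupons) I = 0.84·e^(−0.0823·8/12) + 0.84·e^(−0.0823·11/12) + 0.84·e^(−0.0823·13/12)
I = 0.7952 + 0.7790 + 0.7683 = 2.3425
F = (S − I)·e^(rT) = (111.15 − 2.3425) · e^(0.0823·21/12)
= 108.8075 · e^0.144025 = 108.8075 × 1.154913 = R$125.66

R$125.66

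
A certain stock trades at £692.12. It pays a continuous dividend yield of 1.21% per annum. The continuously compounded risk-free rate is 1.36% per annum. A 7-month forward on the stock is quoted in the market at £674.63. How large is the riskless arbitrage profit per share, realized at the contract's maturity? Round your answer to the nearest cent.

Fair forward: F* = S·e^(carry·T), with carry = (r − q) = 0.0136 − 0.0121 = 0.0015
F* = 692.12 · e^(0.0015 × 7/12) = 692.12 · e^0.000875 = 692.12 × 1.000875 = £692.7256
Market £674.63 < fair £692.7256: forward underpriced → reverse cash-and-carry (short spot, go long the forward).
At maturity, profit = |F_mkt − F*| = |674.63 − 692.7256| = £18.10 per share

£18.10 per share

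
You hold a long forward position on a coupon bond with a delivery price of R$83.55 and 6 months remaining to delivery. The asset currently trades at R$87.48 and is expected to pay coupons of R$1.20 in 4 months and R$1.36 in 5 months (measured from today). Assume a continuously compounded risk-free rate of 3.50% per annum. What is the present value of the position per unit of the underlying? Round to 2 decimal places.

PV(remaining coupons) I = 1.20·e^(−0.0350·4/12) + 1.36·e^(−0.0350·5/12) = 2.5264
Current forward F = (S − I)·e^(rT) = (87.48 − 2.5264)·e^(0.0350·6/12) = 84.9536 × 1.017654 = 86.4534
Value (long) = (F − K)·e^(−rT) = (86.4534 − 83.55) × 0.982652 = 2.8530
Value = R$2.85

R$2.85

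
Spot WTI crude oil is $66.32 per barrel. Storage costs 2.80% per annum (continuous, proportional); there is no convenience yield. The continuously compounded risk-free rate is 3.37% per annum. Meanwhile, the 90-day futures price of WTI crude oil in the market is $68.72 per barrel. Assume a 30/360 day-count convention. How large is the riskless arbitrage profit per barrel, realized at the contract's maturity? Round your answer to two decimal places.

Fair futures: F* = S·e^(carry·T), with carry = (r + u) = 0.0337 + 0.0280 = 0.0617
F* = 66.32 · e^(0.0617 × 90/360) = 66.32 · e^0.015425 = 66.32 × 1.015545 = $67.3509
Market $68.72 > fair $67.3509: forward overpriced → cash-and-carry (buy spot, short the forward).
At maturity, profit = |F_mkt − F*| = |68.72 − 67.3509| = $1.37 per barrel

$1.37 per barrel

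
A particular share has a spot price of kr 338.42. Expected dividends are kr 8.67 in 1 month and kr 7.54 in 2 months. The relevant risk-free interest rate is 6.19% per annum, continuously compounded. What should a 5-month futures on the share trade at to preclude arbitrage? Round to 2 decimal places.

PV(dividends) I = 8.67·e^(−0.0619·1/12) + 7.54·e^(−0.0619·2/12)
I = 8.6254 + 7.4626 = 16.0880
F = (S − I)·e^(rT) = (338.42 − 16.0880) · e^(0.0619·5/12)
= 322.3320 · e^0.025792 = 322.3320 × 1.026127 = kr 330.75

kr 330.75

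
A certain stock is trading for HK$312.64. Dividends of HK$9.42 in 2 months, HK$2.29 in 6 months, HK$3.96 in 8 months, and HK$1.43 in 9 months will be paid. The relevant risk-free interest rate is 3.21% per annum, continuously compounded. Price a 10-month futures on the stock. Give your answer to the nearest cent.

HK$303.76

PV(dividends) I = 9.42·e^(−0.0321·2/12) + 2.29·e^(−0.0321·6/12) + 3.96·e^(−0.0321·8/12) + 1.43·e^(−0.0321·9/12)
I = 9.3697 + 2.2535 + 3.8762 + 1.3960 = 16.8954
F = (S − I)·e^(rT) = (312.64 − 16.8954) · e^(0.0321·10/12)
= 295.7446 · e^0.026750 = 295.7446 × 1.027111 = HK$303.76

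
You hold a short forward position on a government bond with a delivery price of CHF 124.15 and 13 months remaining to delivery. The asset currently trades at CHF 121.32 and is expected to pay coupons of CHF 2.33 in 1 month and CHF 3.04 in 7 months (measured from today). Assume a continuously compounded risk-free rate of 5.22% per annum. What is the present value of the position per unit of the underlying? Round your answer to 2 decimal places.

PV(remaining coupons) I = 2.33·e^(−0.0522·1/12) + 3.04·e^(−0.0522·7/12) = 5.2687
Current forward F = (S − I)·e^(rT) = (121.32 − 5.2687)·e^(0.0522·13/12) = 116.0513 × 1.058180 = 122.8032
Value (long) = (F − K)·e^(−rT) = (122.8032 − 124.15) × 0.945019 = -1.2728
Short position value = −(long value) = CHF 1.27

CHF 1.27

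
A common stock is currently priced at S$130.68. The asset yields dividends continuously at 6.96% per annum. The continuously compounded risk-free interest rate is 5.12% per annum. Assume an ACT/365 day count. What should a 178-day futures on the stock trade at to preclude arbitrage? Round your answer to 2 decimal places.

S$129.51

F = S·e^((r − q)T) = 130.68 · e^((0.0512 − 0.0696) × 178/365)
= 130.68 · e^-0.008973 = 130.68 × 0.991067
F = S$129.51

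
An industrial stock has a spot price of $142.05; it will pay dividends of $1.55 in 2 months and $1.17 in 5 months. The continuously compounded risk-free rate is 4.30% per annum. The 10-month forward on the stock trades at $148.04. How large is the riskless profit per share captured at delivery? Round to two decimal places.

PV(dividends) I = 1.55·e^(−0.0430·2/12) + 1.17·e^(−0.0430·5/12) = 2.6882
Fair forward F* = (S − I)·e^(rT) = (142.05 − 2.6882)·e^0.035833 = 139.3618 × 1.036483 = 144.4461
Market $148.04 > fair 144.4461: forward overpriced → cash-and-carry (borrow at r, buy the stock and collect the dividends, short the forward).
Profit at T = |F_mkt − F*| = |148.04 − 144.4461| = $3.59 per share

$3.59 per share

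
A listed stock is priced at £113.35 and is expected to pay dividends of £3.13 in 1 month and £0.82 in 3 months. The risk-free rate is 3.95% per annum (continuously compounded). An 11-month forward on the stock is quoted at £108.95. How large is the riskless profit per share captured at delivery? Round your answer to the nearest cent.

£4.50 per share

PV(dividends) I = 3.13·e^(−0.0395·1/12) + 0.82·e^(−0.0395·3/12) = 3.9317
Fair forward F* = (S − I)·e^(rT) = (113.35 − 3.9317)·e^0.036208 = 109.4183 × 1.036871 = 113.4527
Market £108.95 < fair 113.4527: forward underpriced → reverse cash-and-carry (short the stock, invest proceeds at r, pay the dividends, go long the forward).
Profit at T = |F_mkt − F*| = |108.95 − 113.4527| = £4.50 per share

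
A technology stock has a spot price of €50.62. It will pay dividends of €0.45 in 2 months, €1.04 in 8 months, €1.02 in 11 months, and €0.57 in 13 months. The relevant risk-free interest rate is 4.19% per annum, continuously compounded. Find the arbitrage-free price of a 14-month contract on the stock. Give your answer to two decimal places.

PV(dividends) I = 0.45·e^(−0.0419·2/12) + 1.04·e^(−0.0419·8/12) + 1.02·e^(−0.0419·11/12) + 0.57·e^(−0.0419·13/12)
I = 0.4469 + 1.0114 + 0.9816 + 0.5447 = 2.9846
F = (S − I)·e^(rT) = (50.62 − 2.9846) · e^(0.0419·14/12)
= 47.6354 · e^0.048883 = 47.6354 × 1.050097 = €50.02

€50.02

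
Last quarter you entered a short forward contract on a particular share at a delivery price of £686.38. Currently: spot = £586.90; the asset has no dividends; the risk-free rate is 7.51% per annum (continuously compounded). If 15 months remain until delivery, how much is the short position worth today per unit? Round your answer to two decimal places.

£37.98

Current fair forward for the remaining 15 months: F = S·e^(r·T), r = 0.0751
F = 586.90 · e^(0.0751 × 15/12) = 586.90 × 1.098422 = 644.6639
Value of long forward = (F − K)·e^(−rT) = (644.6639 − 686.38) · e^(−0.0751·15/12)
= -41.7161 × 0.910397 = -37.98
Short position value = −(long value) = £37.98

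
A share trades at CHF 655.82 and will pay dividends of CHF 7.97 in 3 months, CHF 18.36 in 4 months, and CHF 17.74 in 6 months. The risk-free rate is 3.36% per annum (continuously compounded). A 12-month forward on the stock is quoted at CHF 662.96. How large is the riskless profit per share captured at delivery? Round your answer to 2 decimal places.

PV(dividends) I = 7.97·e^(−0.0336·3/12) + 18.36·e^(−0.0336·4/12) + 17.74·e^(−0.0336·6/12) = 43.5033
Fair forward F* = (S − I)·e^(rT) = (655.82 − 43.5033)·e^0.033600 = 612.3167 × 1.034171 = 633.2402
Market CHF 662.96 > fair 633.2402: forward overpriced → cash-and-carry (borrow at r, buy the stock and collect the dividends, short the forward).
Profit at T = |F_mkt − F*| = |662.96 − 633.2402| = CHF 29.72 per share

CHF 29.72 per share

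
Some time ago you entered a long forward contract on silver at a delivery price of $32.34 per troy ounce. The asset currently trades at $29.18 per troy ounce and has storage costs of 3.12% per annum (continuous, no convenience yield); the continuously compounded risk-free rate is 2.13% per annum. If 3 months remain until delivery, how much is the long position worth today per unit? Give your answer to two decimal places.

-$2.76 per troy ounce

Current fair forward for the remaining 3 months: F = S·e^((r + u)·T), (r + u) = 0.0213 + 0.0312 = 0.0525
F = 29.18 · e^(0.0525 × 3/12) = 29.18 × 1.013212 = 29.5655
Value of long forward = (F − K)·e^(−rT) = (29.5655 − 32.34) · e^(−0.0213·3/12)
= -2.7745 × 0.994689 = -2.76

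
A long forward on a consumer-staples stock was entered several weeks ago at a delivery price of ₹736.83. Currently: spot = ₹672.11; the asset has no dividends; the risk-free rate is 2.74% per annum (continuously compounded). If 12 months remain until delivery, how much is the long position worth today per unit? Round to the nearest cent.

Current fair forward for the remaining 12 months: F = S·e^(r·T), r = 0.0274
F = 672.11 · e^(0.0274 × 12/12) = 672.11 × 1.027779 = 690.7805
Value of long forward = (F − K)·e^(−rT) = (690.7805 − 736.83) · e^(−0.0274·12/12)
= -46.0495 × 0.972972 = -44.80

-₹44.80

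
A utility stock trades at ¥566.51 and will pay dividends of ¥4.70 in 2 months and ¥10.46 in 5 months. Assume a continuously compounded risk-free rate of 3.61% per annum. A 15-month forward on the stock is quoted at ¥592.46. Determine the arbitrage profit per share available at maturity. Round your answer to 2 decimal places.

PV(dividends) I = 4.70·e^(−0.0361·2/12) + 10.46·e^(−0.0361·5/12) = 14.9756
Fair forward F* = (S − I)·e^(rT) = (566.51 − 14.9756)·e^0.045125 = 551.5344 × 1.046159 = 576.9927
Market ¥592.46 > fair 576.9927: forward overpriced → cash-and-carry (borrow at r, buy the stock and collect the dividends, short the forward).
Profit at T = |F_mkt − F*| = |592.46 − 576.9927| = ¥15.47 per share

¥15.47 per share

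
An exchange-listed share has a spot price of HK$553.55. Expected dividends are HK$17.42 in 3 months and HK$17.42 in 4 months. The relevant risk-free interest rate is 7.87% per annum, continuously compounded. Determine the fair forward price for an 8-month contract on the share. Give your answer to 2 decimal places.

HK$547.48

PV(dividends) I = 17.42·e^(−0.0787·3/12) + 17.42·e^(−0.0787·4/12)
I = 17.0806 + 16.9690 = 34.0496
F = (S − I)·e^(rT) = (553.55 − 34.0496) · e^(0.0787·8/12)
= 519.5004 · e^0.052467 = 519.5004 × 1.053868 = HK$547.48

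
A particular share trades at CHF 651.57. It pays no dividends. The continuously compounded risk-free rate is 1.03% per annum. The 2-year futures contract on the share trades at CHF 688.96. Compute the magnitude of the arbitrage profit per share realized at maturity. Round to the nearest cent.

Fair futures: F* = S·e^(carry·T), with carry = r = 0.0103
F* = 651.57 · e^(0.0103 × 2) = 651.57 · e^0.020600 = 651.57 × 1.020814 = CHF 665.1318
Market CHF 688.96 > fair CHF 665.1318: forward overpriced → cash-and-carry (buy spot, short the forward).
At maturity, profit = |F_mkt − F*| = |688.96 − 665.1318| = CHF 23.83 per share

CHF 23.83 per share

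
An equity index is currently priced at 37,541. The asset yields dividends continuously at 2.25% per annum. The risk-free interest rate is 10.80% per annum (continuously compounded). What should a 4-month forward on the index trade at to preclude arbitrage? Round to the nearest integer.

F = S·e^((r − q)T) = 37541 · e^((0.1080 − 0.0225) × 4/12)
= 37541 · e^0.028500 = 37541 × 1.028910
F = 38,626

38,626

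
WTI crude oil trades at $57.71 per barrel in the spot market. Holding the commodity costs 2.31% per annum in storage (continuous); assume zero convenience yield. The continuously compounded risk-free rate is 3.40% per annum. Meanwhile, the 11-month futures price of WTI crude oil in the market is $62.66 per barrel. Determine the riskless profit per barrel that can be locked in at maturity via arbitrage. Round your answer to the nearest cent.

Fair futures: F* = S·e^(carry·T), with carry = (r + u) = 0.0340 + 0.0231 = 0.0571
F* = 57.71 · e^(0.0571 × 11/12) = 57.71 · e^0.052342 = 57.71 × 1.053736 = $60.8111
Market $62.66 > fair $60.8111: forward overpriced → cash-and-carry (buy spot, short the forward).
At maturity, profit = |F_mkt − F*| = |62.66 − 60.8111| = $1.85 per barrel

$1.85 per barrel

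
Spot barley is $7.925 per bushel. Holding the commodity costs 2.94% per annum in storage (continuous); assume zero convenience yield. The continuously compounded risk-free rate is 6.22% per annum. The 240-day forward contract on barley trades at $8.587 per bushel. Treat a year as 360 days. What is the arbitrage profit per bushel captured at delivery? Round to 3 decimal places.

$0.163 per bushel

Fair forward: F* = S·e^(carry·T), with carry = (r + u) = 0.0622 + 0.0294 = 0.0916
F* = 7.925 · e^(0.0916 × 240/360) = 7.925 · e^0.061067 = 7.925 × 1.062970 = $8.4240
Market $8.587 > fair $8.4240: forward overpriced → cash-and-carry (buy spot, short the forward).
At maturity, profit = |F_mkt − F*| = |8.587 − 8.4240| = $0.163 per bushel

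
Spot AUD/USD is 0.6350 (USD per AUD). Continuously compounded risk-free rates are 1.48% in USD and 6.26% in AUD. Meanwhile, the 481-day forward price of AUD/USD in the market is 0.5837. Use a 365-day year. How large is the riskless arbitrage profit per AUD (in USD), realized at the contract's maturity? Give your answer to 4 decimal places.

0.0125 per AUD (in USD)

Fair forward: F* = S·e^(carry·T), with carry = (r_USD − r_AUD) = 0.0148 − 0.0626 = -0.0478
F* = 0.6350 · e^(-0.0478 × 481/365) = 0.6350 · e^-0.062991 = 0.6350 × 0.938952 = 0.5962
Market 0.5837 < fair 0.5962: forward underpriced → reverse cash-and-carry (short spot, go long the forward).
At maturity, profit = |F_mkt − F*| = |0.5837 − 0.5962| = 0.0125 per AUD (in USD)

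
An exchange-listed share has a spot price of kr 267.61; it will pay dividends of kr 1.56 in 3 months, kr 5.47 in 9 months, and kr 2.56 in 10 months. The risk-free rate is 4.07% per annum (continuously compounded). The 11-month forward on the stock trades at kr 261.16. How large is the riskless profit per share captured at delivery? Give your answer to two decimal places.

kr 6.94 per share

PV(dividends) I = 1.56·e^(−0.0407·3/12) + 5.47·e^(−0.0407·9/12) + 2.56·e^(−0.0407·10/12) = 9.3244
Fair forward F* = (S − I)·e^(rT) = (267.61 − 9.3244)·e^0.037308 = 258.2856 × 1.038013 = 268.1038
Market kr 261.16 < fair 268.1038: forward underpriced → reverse cash-and-carry (short the stock, invest proceeds at r, pay the dividends, go long the forward).
Profit at T = |F_mkt − F*| = |261.16 − 268.1038| = kr 6.94 per share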